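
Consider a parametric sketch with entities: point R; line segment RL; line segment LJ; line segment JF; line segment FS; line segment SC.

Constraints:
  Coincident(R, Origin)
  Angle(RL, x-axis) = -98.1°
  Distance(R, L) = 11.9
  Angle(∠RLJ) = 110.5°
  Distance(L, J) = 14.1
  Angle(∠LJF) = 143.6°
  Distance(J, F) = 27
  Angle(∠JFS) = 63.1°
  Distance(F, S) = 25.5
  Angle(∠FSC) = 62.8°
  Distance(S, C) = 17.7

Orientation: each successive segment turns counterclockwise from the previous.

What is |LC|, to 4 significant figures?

16.43

R is at the origin; RL runs at -98.1° with length 11.9, so L = (-1.677, -11.78). ∠RLJ = 110.5° gives LJ at -28.60° from the x-axis; with |LJ| = 14.1, J = (10.70, -18.53). ∠LJF = 143.6° gives JF at 7.800° from the x-axis; with |JF| = 27.0, F = (37.45, -14.87). ∠JFS = 63.1° gives FS at 124.7° from the x-axis; with |FS| = 25.5, S = (22.94, 6.098). ∠FSC = 62.8° gives SC at -118.1° from the x-axis; with |SC| = 17.7, C = (14.60, -9.515). Then |LC| = |C − L| = 16.43.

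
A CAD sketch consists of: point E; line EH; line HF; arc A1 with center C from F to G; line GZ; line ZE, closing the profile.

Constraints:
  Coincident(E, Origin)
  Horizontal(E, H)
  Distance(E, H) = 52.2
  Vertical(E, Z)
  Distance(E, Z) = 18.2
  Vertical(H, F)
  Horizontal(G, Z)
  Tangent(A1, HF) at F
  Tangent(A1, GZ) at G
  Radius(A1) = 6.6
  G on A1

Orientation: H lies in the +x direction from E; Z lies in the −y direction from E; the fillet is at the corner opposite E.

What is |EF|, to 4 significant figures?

53.47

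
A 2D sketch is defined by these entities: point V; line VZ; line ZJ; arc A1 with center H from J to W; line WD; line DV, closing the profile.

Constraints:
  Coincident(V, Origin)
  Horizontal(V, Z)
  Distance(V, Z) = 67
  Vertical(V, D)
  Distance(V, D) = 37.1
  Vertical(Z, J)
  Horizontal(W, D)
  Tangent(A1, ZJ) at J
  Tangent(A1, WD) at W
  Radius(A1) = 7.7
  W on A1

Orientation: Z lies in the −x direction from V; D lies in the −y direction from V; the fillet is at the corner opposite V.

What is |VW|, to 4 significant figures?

69.95

V is at the origin; VZ is horizontal with |VZ| = 67.0 and Z on the −x side, so Z = (-67.00, 0.000). VD is vertical with |VD| = 37.1 and D on the −y side, so D = (0.000, -37.10). The virtual corner opposite V is at (-67.00, -37.10). Since A1 is tangent to ZJ there, HJ ⟂ ZJ and the tangent condition forces HW to be normal to WD, with radius 7.7, so the center H sits 7.7 in from both sides at H = (-59.30, -29.40). That places the tangent points at J = (-67.00, -29.40) on ZJ and W = (-59.30, -37.10) on WD. Then |VW| = |W − V| = 69.95.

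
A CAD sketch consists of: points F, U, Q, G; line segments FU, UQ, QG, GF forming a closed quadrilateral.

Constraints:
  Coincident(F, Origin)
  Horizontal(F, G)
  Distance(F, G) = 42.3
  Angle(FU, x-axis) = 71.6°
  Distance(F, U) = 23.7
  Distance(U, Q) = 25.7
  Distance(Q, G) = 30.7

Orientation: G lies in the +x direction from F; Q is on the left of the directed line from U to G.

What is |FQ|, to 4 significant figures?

43.46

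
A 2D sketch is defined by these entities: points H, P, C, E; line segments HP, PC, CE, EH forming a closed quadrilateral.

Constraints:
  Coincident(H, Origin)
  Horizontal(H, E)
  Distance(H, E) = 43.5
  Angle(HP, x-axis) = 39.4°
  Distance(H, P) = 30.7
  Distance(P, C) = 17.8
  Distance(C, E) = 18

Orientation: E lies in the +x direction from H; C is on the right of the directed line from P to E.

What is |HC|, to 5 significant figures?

25.651

H is at the origin; HE is horizontal with |HE| = 43.5 and E in +x, so E = (43.5, 0). HP runs at 39.4° with |HP| = 30.7, so P = (23.723, 19.486). C is determined by |PC| = 17.8 and |CE| = 18.0 together: it lies at the intersection of circle(P, 17.8) and circle(E, 18.0). With |PE| = 27.764, the foot of the radical line on PE is 13.753 from P and the perpendicular offset is √(17.8² − 13.753²) = 11.300. Taking the right-of-PE solution: C = (25.589, 1.7843).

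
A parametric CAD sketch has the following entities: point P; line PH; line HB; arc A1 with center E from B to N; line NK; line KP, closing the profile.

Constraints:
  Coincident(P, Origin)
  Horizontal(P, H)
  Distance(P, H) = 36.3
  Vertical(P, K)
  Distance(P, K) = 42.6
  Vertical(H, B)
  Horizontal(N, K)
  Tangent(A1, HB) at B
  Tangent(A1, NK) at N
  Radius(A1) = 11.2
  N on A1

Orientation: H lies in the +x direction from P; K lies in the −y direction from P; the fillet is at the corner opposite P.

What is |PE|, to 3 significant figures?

40.2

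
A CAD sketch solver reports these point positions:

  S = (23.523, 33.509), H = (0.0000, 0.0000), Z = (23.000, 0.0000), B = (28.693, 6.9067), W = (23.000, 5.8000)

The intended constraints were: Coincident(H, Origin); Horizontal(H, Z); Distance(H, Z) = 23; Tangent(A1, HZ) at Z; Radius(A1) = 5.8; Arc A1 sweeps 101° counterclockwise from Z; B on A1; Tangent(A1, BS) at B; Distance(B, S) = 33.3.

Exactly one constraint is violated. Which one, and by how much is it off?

Distance(B, S) = 33.3 — off by 6.20.

H = (0.00, 0.00) ✓; H.y = 0.00, Z.y = 0.00 ✓; |HZ| = 23.00 ✓; ∠(WZ, ZH) = 90.00° ✓; |WZ| = 5.800 ✓; bearing(W→B) − bearing(W→Z) = 101.0° ✓; |WB| = 5.800 ✓; ∠(WB, BS) = 90.00° ✓; |BS| = 27.10 ✗.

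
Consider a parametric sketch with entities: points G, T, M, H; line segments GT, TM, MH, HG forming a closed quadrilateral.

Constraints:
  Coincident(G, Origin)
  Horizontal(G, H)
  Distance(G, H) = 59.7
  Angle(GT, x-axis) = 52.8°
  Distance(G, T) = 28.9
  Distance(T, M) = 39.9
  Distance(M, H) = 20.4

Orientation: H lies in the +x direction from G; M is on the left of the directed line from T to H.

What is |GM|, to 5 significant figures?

60.753

Checks: |TM| = 39.90 ✓; |MH| = 20.40 ✓.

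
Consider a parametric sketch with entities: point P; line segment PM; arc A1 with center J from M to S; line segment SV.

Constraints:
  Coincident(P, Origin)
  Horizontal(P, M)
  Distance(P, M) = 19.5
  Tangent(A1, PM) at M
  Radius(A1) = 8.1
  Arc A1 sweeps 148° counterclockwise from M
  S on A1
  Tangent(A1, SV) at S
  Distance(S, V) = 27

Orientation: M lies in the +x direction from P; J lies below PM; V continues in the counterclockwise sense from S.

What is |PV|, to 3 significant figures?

48.1

On A1, M sits at bearing 90° from J; a 148° counterclockwise sweep puts S at bearing 238°, so S = J + 8.1·(cos 238°, sin 238°) = (15.2, -15.0). Since A1 is tangent to SV there, JS ⟂ SV, so SV runs along (−sin 238°, cos 238°); with |SV| = 27.0, V = (38.1, -29.3). Then |PV| = |V − P| = 48.1.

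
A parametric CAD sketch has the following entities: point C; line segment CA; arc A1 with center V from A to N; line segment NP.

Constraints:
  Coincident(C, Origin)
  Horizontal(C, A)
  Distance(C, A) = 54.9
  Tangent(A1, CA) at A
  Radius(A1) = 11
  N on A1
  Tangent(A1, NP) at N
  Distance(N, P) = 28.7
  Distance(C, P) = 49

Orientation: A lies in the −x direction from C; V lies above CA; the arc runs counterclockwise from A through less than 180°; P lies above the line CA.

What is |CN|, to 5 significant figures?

45.132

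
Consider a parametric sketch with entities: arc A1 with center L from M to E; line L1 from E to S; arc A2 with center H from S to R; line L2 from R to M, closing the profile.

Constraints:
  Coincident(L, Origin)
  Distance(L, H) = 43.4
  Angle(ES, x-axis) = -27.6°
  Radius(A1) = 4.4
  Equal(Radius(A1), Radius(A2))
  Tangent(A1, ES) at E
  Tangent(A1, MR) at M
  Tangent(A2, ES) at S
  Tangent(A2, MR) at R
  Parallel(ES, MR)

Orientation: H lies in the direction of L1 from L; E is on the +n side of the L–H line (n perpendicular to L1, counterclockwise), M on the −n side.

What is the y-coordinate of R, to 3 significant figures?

-24.0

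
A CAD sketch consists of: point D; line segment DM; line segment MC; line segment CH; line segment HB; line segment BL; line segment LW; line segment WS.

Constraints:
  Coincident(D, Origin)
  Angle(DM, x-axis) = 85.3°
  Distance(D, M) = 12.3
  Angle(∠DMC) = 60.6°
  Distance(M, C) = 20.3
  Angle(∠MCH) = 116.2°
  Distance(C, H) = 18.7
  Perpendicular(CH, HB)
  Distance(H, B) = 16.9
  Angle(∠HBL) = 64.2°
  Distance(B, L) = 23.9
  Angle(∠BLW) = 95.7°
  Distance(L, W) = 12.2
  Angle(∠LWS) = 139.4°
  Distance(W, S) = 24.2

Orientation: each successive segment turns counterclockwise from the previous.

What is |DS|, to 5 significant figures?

39.315

D is at the origin; DM runs at 85.3° with length 12.3, so M = (1.0078, 12.259). ∠DMC = 60.6° gives MC at -155.30° from the x-axis; with |MC| = 20.3, C = (-17.435, 3.7759). ∠MCH = 116.2° gives CH at -91.500° from the x-axis; with |CH| = 18.7, H = (-17.924, -14.918). CH ⟂ HB, so HB runs at -1.5000°; with |HB| = 16.9, B = (-1.0302, -15.360). ∠HBL = 64.2° gives BL at 114.30° from the x-axis; with |BL| = 23.9, L = (-10.865, 6.4225). ∠BLW = 95.7° gives LW at -161.40° from the x-axis; with |LW| = 12.2, W = (-22.428, 2.5312). ∠LWS = 139.4° gives WS at -120.80° from the x-axis; with |WS| = 24.2, S = (-34.820, -18.256). Then |DS| = |S − D| = 39.315.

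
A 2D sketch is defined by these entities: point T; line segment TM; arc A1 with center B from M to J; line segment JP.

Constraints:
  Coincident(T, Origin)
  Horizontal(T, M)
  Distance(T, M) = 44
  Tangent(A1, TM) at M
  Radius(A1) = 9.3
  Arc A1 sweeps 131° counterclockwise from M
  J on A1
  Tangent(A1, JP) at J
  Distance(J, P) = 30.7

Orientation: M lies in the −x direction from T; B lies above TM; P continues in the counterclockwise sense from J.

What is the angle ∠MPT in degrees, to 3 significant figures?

37.2°

T is at the origin; TM is horizontal with |TM| = 44.0 and M on the −x side, so M = (-44.0, 0.00). Tangency of A1 to TM means the radius BM is perpendicular to TM, so B = M + (0, 9.3) = (-44.0, 9.30). On A1, M sits at bearing -90° from B; a 131° counterclockwise sweep puts J at bearing 41°, so J = B + 9.3·(cos 41°, sin 41°) = (-37.0, 15.4). The tangent condition forces BJ to be normal to JP, so JP runs along (−sin 41°, cos 41°); with |JP| = 30.7, P = (-57.1, 38.6). Then cos ∠MPT = PM·PT / (|PM||PT|), giving 37.2°.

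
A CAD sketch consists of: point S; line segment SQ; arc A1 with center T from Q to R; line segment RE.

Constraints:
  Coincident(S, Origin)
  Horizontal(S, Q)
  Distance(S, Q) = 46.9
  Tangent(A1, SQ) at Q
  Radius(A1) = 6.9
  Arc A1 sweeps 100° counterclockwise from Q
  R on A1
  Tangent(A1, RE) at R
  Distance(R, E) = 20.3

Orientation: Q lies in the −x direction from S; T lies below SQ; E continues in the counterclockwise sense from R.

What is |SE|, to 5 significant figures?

57.498

S is at the origin; SQ is horizontal with |SQ| = 46.9 and Q on the −x side, so Q = (-46.900, 0.0000). Since A1 is tangent to SQ there, TQ ⟂ SQ, so T = Q + (0, -6.9) = (-46.900, -6.9000). On A1, Q sits at bearing 90° from T; a 100° counterclockwise sweep puts R at bearing 190°, so R = T + 6.9·(cos 190°, sin 190°) = (-53.695, -8.0982). Since A1 is tangent to RE there, TR ⟂ RE, so RE runs along (−sin 190°, cos 190°); with |RE| = 20.3, E = (-50.170, -28.090). Then |SE| = |E − S| = 57.498.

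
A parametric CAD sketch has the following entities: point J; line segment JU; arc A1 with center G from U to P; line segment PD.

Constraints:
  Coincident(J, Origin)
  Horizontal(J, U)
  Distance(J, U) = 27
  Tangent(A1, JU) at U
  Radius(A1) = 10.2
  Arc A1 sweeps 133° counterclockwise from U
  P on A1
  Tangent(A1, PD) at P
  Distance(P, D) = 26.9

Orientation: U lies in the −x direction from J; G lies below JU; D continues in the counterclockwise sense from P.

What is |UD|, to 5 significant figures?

38.405

J is at the origin; JU is horizontal with |JU| = 27.0 and U on the −x side, so U = (-27.000, 0.0000). Tangency of A1 to JU means the radius GU is perpendicular to JU, so G = U + (0, -10.2) = (-27.000, -10.200). On A1, U sits at bearing 90° from G; a 133° counterclockwise sweep puts P at bearing 223°, so P = G + 10.2·(cos 223°, sin 223°) = (-34.460, -17.156). Tangency of A1 to PD means the radius GP is perpendicular to PD, so PD runs along (−sin 223°, cos 223°); with |PD| = 26.9, D = (-16.114, -36.830). Then |UD| = |D − U| = 38.405.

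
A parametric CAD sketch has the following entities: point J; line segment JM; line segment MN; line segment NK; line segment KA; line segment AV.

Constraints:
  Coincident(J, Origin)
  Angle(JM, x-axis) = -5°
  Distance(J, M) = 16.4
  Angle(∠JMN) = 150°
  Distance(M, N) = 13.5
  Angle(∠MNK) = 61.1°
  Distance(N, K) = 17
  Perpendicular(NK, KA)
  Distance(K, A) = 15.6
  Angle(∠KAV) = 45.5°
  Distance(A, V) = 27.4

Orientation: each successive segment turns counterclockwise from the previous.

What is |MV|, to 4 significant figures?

17.89

The perpendicularity gives KA at right angles to NK, so KA runs at -126.1°; with |KA| = 15.6, A = (5.645, 1.688). ∠KAV = 45.5° gives AV at 8.400° from the x-axis; with |AV| = 27.4, V = (32.75, 5.690). Then |MV| = |V − M| = 17.89.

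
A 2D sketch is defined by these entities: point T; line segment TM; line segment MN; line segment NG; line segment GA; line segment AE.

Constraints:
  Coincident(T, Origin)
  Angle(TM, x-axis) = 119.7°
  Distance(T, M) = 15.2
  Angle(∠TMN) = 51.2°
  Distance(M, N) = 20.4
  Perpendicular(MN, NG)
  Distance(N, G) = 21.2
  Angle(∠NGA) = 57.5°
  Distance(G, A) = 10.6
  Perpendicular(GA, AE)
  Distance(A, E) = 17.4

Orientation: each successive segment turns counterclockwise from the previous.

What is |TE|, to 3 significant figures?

15.8

∠NGA = 57.5° gives GA at 101° from the x-axis; with |GA| = 10.6, A = (2.69, -3.14). GA is perpendicular to AE, so AE runs at -169°; with |AE| = 17.4, E = (-14.4, -6.46). Then |TE| = |E − T| = 15.8.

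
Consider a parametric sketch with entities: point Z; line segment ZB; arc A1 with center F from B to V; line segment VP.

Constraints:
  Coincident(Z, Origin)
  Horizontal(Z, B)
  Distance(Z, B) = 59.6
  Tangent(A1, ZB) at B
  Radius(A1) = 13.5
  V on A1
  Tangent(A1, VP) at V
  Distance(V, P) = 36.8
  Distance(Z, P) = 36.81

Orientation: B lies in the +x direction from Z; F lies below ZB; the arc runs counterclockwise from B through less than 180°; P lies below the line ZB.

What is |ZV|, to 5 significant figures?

50.594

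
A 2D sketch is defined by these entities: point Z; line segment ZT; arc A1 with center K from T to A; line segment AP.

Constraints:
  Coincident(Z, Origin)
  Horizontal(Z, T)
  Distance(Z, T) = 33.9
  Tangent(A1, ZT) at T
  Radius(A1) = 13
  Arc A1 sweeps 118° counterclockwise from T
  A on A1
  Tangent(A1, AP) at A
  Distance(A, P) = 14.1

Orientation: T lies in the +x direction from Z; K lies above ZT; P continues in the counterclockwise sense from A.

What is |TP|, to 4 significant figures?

31.92

Z is at the origin; Z and T share the same y with |ZT| = 33.9 and T on the +x side, so T = (33.90, 0.000). The tangent condition forces KT to be normal to ZT, so K = T + (0, 13) = (33.90, 13.00). On A1, T sits at bearing -90° from K; a 118° counterclockwise sweep puts A at bearing 28°, so A = K + 13.0·(cos 28°, sin 28°) = (45.38, 19.10). Tangency of A1 to AP means the radius KA is perpendicular to AP, so AP runs along (−sin 28°, cos 28°); with |AP| = 14.1, P = (38.76, 31.55). Then |TP| = |P − T| = 31.92.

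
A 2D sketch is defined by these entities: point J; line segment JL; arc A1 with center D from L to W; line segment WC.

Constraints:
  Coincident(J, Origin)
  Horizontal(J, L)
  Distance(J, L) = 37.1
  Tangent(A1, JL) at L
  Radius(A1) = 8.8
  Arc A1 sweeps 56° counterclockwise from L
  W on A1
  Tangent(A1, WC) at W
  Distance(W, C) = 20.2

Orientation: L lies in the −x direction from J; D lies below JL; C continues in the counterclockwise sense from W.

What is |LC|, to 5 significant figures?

27.768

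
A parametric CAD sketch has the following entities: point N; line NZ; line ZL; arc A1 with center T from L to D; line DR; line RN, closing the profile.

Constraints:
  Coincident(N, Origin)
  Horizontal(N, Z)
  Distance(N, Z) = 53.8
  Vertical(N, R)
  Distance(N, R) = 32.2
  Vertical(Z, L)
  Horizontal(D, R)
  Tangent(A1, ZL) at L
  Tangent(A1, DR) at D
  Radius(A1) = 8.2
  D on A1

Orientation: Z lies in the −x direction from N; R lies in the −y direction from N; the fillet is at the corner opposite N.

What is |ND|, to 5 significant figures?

55.823

The virtual corner opposite N is at (-53.800, -32.200). The tangent condition forces TL to be normal to ZL and tangency of A1 to DR means the radius TD is perpendicular to DR, with radius 8.2, so the center T sits 8.2 in from both sides at T = (-45.600, -24.000). That places the tangent points at L = (-53.800, -24.000) on ZL and D = (-45.600, -32.200) on DR. Then |ND| = |D − N| = 55.823.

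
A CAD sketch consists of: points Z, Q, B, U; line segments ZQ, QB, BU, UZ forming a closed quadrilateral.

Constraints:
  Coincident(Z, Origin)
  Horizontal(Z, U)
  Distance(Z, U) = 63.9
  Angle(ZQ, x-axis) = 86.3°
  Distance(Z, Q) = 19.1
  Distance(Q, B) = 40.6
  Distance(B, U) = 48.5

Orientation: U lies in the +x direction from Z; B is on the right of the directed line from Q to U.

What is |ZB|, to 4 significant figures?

25.67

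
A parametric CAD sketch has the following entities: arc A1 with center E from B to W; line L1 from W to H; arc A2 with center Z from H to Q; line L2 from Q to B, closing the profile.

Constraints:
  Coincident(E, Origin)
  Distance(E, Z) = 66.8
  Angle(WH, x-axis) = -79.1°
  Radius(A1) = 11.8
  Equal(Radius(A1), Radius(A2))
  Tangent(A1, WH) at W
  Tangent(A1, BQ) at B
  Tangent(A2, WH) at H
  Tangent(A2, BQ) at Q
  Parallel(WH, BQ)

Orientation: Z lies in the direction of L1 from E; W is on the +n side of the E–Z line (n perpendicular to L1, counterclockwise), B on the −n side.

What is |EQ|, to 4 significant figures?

67.83

Tangency of A1 to both parallel lines with radius 11.8 puts W and B at E ± 11.8·n: W = (11.59, 2.231), B = (-11.59, -2.231). Equal radii place H and Q the same way about Z: H = Z + 11.8·n = (24.22, -63.36), Q = Z − 11.8·n = (1.044, -67.83). Then |EQ| = |Q − E| = 67.83.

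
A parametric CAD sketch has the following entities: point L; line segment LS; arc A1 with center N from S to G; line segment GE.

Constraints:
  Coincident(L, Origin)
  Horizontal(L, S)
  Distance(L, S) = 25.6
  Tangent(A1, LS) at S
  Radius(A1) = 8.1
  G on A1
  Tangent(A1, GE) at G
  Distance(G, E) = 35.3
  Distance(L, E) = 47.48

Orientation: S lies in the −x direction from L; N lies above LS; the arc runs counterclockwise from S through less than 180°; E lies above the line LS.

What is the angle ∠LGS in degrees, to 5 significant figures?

108.49°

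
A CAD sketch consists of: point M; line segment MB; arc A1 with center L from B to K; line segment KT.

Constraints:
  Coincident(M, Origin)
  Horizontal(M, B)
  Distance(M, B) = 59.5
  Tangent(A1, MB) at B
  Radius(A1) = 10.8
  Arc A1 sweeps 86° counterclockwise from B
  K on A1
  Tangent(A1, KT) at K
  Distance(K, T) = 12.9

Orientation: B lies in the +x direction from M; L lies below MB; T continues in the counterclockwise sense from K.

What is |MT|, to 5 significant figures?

53.033

On A1, B sits at bearing 90° from L; an 86° counterclockwise sweep puts K at bearing 176°, so K = L + 10.8·(cos 176°, sin 176°) = (48.726, -10.047). Since A1 is tangent to KT there, LK ⟂ KT, so KT runs along (−sin 176°, cos 176°); with |KT| = 12.9, T = (47.826, -22.915). Then |MT| = |T − M| = 53.033.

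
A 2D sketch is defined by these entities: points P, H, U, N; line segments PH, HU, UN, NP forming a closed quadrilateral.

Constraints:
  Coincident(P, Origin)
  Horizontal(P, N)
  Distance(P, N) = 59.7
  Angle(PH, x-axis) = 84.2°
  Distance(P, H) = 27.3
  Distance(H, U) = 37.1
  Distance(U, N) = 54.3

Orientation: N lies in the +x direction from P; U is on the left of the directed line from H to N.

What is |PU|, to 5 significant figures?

58.360

Checks: |HU| = 37.10 ✓; |UN| = 54.30 ✓.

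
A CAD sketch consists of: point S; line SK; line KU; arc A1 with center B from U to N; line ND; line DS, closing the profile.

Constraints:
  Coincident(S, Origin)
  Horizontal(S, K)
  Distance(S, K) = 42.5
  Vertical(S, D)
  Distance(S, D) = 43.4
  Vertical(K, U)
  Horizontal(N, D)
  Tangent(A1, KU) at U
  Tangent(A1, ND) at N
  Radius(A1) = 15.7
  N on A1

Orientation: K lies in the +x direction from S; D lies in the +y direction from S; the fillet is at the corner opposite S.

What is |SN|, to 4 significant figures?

51.01

S is at the origin; S and K share the same y with |SK| = 42.5 and K on the +x side, so K = (42.50, 0.000). S and D share the same x with |SD| = 43.4 and D on the +y side, so D = (0.000, 43.40). The virtual corner opposite S is at (42.50, 43.40). The tangent condition forces BU to be normal to KU and A1 meets ND tangentially, so BN is at right angles to ND, with radius 15.7, so the center B sits 15.7 in from both sides at B = (26.80, 27.70). That places the tangent points at U = (42.50, 27.70) on KU and N = (26.80, 43.40) on ND. Then |SN| = |N − S| = 51.01.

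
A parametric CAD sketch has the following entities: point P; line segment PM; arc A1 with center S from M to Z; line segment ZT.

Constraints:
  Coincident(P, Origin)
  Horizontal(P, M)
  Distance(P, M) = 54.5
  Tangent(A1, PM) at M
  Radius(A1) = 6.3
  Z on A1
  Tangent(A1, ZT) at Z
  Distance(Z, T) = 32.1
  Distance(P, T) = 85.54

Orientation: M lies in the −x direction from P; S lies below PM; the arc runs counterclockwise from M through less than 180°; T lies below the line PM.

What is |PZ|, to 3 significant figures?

58.8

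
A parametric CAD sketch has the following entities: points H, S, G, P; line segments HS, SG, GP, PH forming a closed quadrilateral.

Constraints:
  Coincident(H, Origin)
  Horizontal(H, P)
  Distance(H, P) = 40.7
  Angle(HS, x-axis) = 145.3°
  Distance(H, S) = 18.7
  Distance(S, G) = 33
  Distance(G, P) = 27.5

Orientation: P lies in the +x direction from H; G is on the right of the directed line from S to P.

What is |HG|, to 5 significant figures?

14.561

H is at the origin; HP is horizontal with |HP| = 40.7 and P in +x, so P = (40.7, 0). HS runs at 145.3° with |HS| = 18.7, so S = (-15.374, 10.646). G is determined by |SG| = 33.0 and |GP| = 27.5 together: it lies at the intersection of circle(S, 33.0) and circle(P, 27.5). With |SP| = 57.076, the foot of the radical line on SP is 31.453 from S and the perpendicular offset is √(33.0² − 31.453²) = 9.9860. Taking the right-of-SP solution: G = (13.664, -5.0317).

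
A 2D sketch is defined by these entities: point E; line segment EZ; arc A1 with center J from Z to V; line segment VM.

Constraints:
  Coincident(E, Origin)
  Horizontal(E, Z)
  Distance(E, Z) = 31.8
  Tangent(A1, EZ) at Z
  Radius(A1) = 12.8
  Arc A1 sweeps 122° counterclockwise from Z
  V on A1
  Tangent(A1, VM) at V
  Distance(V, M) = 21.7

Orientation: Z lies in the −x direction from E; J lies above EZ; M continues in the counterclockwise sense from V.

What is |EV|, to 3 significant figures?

28.7

E is at the origin; EZ is horizontal with |EZ| = 31.8 and Z on the −x side, so Z = (-31.8, 0.00). Since A1 is tangent to EZ there, JZ ⟂ EZ, so J = Z + (0, 12.8) = (-31.8, 12.8). On A1, Z sits at bearing -90° from J; a 122° counterclockwise sweep puts V at bearing 32°, so V = J + 12.8·(cos 32°, sin 32°) = (-20.9, 19.6). Then |EV| = |V − E| = 28.7.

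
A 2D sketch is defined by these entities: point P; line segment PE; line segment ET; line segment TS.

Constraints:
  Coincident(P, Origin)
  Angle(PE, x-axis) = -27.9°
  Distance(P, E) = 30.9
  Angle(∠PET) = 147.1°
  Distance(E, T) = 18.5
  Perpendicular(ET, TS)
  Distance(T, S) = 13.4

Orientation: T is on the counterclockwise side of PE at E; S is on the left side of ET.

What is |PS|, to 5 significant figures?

44.573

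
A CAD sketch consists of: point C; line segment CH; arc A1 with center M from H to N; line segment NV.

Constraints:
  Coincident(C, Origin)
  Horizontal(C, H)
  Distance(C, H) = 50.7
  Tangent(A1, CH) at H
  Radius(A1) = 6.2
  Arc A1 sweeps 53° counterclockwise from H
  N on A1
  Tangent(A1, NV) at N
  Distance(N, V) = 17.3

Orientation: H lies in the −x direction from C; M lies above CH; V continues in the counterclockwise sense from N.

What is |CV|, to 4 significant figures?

38.91

C is at the origin; CH is horizontal with |CH| = 50.7 and H on the −x side, so H = (-50.70, 0.000). A1 meets CH tangentially, so MH is at right angles to CH, so M = H + (0, 6.2) = (-50.70, 6.200). On A1, H sits at bearing -90° from M; a 53° counterclockwise sweep puts N at bearing -37°, so N = M + 6.2·(cos -37°, sin -37°) = (-45.75, 2.469). A1 meets NV tangentially, so MN is at right angles to NV, so NV runs along (−sin -37°, cos -37°); with |NV| = 17.3, V = (-35.34, 16.29). Then |CV| = |V − C| = 38.91.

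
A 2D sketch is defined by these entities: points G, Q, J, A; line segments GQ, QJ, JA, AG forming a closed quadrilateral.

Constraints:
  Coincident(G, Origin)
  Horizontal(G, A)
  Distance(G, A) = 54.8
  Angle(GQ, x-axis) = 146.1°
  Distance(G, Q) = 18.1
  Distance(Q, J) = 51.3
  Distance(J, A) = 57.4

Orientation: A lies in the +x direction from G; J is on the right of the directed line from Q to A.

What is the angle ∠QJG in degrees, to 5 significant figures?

13.431°

Checks: |QJ| = 51.30 ✓; |JA| = 57.40 ✓.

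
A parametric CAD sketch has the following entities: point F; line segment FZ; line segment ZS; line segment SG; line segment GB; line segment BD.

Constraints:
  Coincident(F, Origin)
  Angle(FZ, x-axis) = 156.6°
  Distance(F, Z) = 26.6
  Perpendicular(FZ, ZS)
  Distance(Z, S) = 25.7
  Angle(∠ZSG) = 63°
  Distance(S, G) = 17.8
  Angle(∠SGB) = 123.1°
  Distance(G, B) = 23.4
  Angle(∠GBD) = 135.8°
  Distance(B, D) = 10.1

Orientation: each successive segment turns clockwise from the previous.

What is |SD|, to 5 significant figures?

41.122

F is at the origin; FZ runs at 156.6° with length 26.6, so Z = (-24.412, 10.564). The perpendicularity gives ZS at right angles to FZ, so ZS runs at 66.600°; with |ZS| = 25.7, S = (-14.206, 34.150). ∠ZSG = 63.0° gives SG at -50.400° from the x-axis; with |SG| = 17.8, G = (-2.8594, 20.435). ∠SGB = 123.1° gives GB at -107.30° from the x-axis; with |GB| = 23.4, B = (-9.8180, -1.9061). ∠GBD = 135.8° gives BD at -151.50° from the x-axis; with |BD| = 10.1, D = (-18.694, -6.7254). Then |SD| = |D − S| = 41.122.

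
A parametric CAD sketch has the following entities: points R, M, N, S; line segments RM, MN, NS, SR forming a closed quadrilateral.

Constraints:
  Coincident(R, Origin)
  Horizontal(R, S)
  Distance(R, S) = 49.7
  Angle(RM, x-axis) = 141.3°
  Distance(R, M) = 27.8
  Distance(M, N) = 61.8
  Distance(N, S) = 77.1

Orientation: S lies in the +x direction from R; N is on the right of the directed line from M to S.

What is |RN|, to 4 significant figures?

45.98

R is at the origin; RS is horizontal with |RS| = 49.7 and S in +x, so S = (49.7, 0). RM runs at 141.3° with |RM| = 27.8, so M = (-21.70, 17.38). N is determined by |MN| = 61.8 and |NS| = 77.1 together: it lies at the intersection of circle(M, 61.8) and circle(S, 77.1). With |MS| = 73.48, the foot of the radical line on MS is 22.28 from M and the perpendicular offset is √(61.8² − 22.28²) = 57.64. Taking the right-of-MS solution: N = (-13.68, -43.90).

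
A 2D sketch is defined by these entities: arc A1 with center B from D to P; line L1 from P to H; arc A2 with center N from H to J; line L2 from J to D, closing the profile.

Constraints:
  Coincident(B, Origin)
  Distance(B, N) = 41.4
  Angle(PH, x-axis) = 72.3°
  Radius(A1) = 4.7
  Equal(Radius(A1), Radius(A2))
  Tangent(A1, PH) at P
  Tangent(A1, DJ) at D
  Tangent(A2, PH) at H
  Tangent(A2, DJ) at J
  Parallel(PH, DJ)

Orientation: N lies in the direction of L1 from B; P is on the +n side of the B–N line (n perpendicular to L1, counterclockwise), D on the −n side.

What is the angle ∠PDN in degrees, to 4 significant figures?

83.52°

B is at the origin and N lies 41.4 along u from B, so N = 41.4·u = (12.59, 39.44). Tangency of A1 to both parallel lines with radius 4.7 puts P and D at B ± 4.7·n: P = (-4.478, 1.429), D = (4.478, -1.429). Then cos ∠PDN = DP·DN / (|DP||DN|), giving 83.52°.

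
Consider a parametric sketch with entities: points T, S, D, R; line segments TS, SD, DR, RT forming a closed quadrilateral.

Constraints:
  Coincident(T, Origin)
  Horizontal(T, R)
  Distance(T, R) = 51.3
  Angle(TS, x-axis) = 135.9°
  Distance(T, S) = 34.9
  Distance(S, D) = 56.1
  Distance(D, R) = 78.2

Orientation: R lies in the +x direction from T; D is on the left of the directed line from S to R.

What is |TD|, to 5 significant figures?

68.041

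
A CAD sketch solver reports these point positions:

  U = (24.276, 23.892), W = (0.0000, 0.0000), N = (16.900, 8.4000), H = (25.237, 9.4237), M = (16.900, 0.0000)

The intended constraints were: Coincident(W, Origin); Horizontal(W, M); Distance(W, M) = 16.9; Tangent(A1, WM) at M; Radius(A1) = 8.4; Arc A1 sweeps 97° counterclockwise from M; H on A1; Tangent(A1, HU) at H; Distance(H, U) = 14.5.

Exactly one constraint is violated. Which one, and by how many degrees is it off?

Tangent(A1, HU) at H — off by 3.20°.

W = (0.00, 0.00) ✓; W.y = 0.00, M.y = 0.00 ✓; |WM| = 16.90 ✓; ∠(NM, MW) = 90.00° ✓; |NM| = 8.400 ✓; bearing(N→H) − bearing(N→M) = 97.00° ✓; |NH| = 8.400 ✓; ∠(NH, HU) = 93.20° ✗; |HU| = 14.50 ✓.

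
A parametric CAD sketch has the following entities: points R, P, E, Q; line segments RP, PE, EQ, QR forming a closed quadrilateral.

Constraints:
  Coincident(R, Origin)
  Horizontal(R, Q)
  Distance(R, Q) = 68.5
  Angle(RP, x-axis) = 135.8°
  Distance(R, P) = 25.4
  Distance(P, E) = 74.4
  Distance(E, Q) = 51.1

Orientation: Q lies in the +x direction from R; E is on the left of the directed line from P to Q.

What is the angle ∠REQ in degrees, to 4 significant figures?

67.68°

R is at the origin; R and Q share the same y with |RQ| = 68.5 and Q in +x, so Q = (68.5, 0). RP runs at 135.8° with |RP| = 25.4, so P = (-18.21, 17.71). E is determined by |PE| = 74.4 and |EQ| = 51.1 together: it lies at the intersection of circle(P, 74.4) and circle(Q, 51.1). With |PQ| = 88.50, the foot of the radical line on PQ is 60.77 from P and the perpendicular offset is √(74.4² − 60.77²) = 42.92. Taking the left-of-PQ solution: E = (49.92, 47.60).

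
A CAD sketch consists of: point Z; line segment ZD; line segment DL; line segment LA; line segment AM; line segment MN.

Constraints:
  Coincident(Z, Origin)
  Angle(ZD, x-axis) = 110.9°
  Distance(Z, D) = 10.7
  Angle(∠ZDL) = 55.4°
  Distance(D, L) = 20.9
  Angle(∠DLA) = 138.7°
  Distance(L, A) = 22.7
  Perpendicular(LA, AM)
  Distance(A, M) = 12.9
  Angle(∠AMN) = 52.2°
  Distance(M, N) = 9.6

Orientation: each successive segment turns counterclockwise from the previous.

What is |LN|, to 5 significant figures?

16.664

Z is at the origin; ZD runs at 110.9° with length 10.7, so D = (-3.8171, 9.9960). ∠ZDL = 55.4° gives DL at -124.50° from the x-axis; with |DL| = 20.9, L = (-15.655, -7.2282). ∠DLA = 138.7° gives LA at -83.200° from the x-axis; with |LA| = 22.7, A = (-12.967, -29.769). LA ⟂ AM, so AM runs at 6.8000°; with |AM| = 12.9, M = (-0.15796, -28.241). ∠AMN = 52.2° gives MN at 134.60° from the x-axis; with |MN| = 9.6, N = (-6.8986, -21.406). Then |LN| = |N − L| = 16.664.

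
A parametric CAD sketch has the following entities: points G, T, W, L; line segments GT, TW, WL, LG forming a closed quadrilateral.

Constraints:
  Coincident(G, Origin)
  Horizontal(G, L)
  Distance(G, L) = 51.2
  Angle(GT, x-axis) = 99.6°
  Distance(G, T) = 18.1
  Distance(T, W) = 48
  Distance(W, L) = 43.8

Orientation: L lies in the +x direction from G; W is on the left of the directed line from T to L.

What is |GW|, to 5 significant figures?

56.923

Checks: |TW| = 48.00 ✓; |WL| = 43.80 ✓.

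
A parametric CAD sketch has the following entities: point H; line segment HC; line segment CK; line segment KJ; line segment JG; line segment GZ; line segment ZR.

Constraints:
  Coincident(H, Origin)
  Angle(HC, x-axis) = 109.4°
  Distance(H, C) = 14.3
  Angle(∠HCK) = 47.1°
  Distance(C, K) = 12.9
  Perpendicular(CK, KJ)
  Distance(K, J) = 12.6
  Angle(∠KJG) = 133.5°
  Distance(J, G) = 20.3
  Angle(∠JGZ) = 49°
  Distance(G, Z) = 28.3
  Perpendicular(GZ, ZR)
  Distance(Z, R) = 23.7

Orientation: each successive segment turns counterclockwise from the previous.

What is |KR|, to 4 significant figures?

8.188

H is at the origin; HC runs at 109.4° with length 14.3, so C = (-4.750, 13.49). ∠HCK = 47.1° gives CK at -117.7° from the x-axis; with |CK| = 12.9, K = (-10.75, 2.067). The perpendicularity gives KJ at right angles to CK, so KJ runs at -27.70°; with |KJ| = 12.6, J = (0.4096, -3.791). ∠KJG = 133.5° gives JG at 18.80° from the x-axis; with |JG| = 20.3, G = (19.63, 2.751). ∠JGZ = 49.0° gives GZ at 149.8° from the x-axis; with |GZ| = 28.3, Z = (-4.832, 16.99). GZ is perpendicular to ZR, so ZR runs at -120.2°; with |ZR| = 23.7, R = (-16.75, -3.496). Then |KR| = |R − K| = 8.188.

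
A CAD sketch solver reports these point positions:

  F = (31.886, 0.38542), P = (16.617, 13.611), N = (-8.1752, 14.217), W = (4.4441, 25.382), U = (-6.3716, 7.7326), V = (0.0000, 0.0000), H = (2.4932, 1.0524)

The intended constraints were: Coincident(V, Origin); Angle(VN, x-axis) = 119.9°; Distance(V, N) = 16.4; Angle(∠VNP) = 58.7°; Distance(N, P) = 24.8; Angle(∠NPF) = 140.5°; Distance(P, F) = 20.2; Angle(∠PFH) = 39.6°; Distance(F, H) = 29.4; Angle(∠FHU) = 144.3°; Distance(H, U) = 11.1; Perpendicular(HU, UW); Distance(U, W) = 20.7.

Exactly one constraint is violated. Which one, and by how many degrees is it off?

Perpendicular(HU, UW) — off by 5.50°.

V = (0.00, 0.00) ✓; VN at 119.9° ✓; |VN| = 16.40 ✓; ∠VNP = 58.70° ✓; |NP| = 24.80 ✓; ∠NPF = 140.5° ✓; |PF| = 20.20 ✓; ∠PFH = 39.60° ✓; |FH| = 29.40 ✓; ∠FHU = 144.3° ✓; |HU| = 11.10 ✓; ∠(HU, UW) = 84.50° ✗; |UW| = 20.70 ✓.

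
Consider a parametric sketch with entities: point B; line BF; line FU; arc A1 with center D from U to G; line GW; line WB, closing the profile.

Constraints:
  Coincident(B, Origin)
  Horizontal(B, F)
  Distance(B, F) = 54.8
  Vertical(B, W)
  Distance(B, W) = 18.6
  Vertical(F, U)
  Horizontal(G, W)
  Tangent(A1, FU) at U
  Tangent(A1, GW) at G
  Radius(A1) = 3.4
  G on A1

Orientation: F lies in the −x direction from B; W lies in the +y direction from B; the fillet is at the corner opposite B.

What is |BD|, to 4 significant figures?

53.60

BW is vertical with |BW| = 18.6 and W on the +y side, so W = (0.000, 18.60). The virtual corner opposite B is at (-54.80, 18.60). The tangent condition forces DU to be normal to FU and A1 meets GW tangentially, so DG is at right angles to GW, with radius 3.4, so the center D sits 3.4 in from both sides at D = (-51.40, 15.20). Then |BD| = |D − B| = 53.60.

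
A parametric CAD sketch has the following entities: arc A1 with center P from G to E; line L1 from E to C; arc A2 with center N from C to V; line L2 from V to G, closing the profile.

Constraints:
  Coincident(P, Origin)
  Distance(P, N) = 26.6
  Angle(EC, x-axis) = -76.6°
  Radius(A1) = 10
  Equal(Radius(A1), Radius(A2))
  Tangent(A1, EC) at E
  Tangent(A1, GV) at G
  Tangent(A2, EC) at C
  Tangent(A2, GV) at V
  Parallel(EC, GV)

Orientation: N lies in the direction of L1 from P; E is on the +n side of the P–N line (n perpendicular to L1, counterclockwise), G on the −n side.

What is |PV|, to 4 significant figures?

28.42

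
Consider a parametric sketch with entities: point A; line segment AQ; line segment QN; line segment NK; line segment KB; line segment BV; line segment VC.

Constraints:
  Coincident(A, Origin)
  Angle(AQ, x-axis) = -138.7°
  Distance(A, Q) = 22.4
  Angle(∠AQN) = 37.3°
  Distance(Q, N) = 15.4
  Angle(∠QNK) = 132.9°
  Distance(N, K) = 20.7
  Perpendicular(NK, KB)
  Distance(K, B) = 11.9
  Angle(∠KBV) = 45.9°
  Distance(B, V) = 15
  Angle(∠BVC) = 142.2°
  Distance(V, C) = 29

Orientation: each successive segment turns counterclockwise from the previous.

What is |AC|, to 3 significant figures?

35.2

A is at the origin; AQ runs at -138.7° with length 22.4, so Q = (-16.8, -14.8). ∠AQN = 37.3° gives QN at 4.00° from the x-axis; with |QN| = 15.4, N = (-1.47, -13.7). ∠QNK = 132.9° gives NK at 51.1° from the x-axis; with |NK| = 20.7, K = (11.5, 2.40). NK ⟂ KB, so KB runs at 141°; with |KB| = 11.9, B = (2.27, 9.87). ∠KBV = 45.9° gives BV at -84.8° from the x-axis; with |BV| = 15.0, V = (3.63, -5.07). ∠BVC = 142.2° gives VC at -47.0° from the x-axis; with |VC| = 29.0, C = (23.4, -26.3). Then |AC| = |C − A| = 35.2.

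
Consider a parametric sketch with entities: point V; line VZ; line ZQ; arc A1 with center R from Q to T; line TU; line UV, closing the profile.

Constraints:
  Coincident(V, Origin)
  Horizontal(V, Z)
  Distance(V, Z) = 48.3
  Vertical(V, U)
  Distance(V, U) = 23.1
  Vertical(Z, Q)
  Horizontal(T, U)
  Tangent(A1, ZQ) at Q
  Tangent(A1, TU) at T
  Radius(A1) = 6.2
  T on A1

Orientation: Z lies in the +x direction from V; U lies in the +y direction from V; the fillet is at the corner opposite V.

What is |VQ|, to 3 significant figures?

51.2

V is at the origin; V and Z share the same y with |VZ| = 48.3 and Z on the +x side, so Z = (48.3, 0.00). V and U share the same x with |VU| = 23.1 and U on the +y side, so U = (0.00, 23.1). The virtual corner opposite V is at (48.3, 23.1). Tangency of A1 to ZQ means the radius RQ is perpendicular to ZQ and since A1 is tangent to TU there, RT ⟂ TU, with radius 6.2, so the center R sits 6.2 in from both sides at R = (42.1, 16.9). That places the tangent points at Q = (48.3, 16.9) on ZQ and T = (42.1, 23.1) on TU. Then |VQ| = |Q − V| = 51.2.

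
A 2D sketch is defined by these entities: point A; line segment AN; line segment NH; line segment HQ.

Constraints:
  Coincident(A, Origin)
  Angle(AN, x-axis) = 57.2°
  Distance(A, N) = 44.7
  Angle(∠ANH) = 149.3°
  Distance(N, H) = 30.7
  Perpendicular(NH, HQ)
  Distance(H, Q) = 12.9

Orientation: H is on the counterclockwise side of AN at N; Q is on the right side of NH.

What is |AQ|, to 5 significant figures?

77.818

A is at the origin; AN runs at 57.2° with length 44.7, so N = 44.7·(cos 57.2°, sin 57.2°) = (24.214, 37.573). ∠ANH = 149.3°, so NH runs at 57.2° + (180° − 149.3°) = 87.900° from the x-axis; with |NH| = 30.7, H = N + 30.7·(cos 87.900°, sin 87.900°) = (25.339, 68.253). NH is perpendicular to HQ; with |HQ| = 12.9 on the right of NH, Q = H + 12.9·(0.99933, -0.036644) = (38.231, 67.780). Then |AQ| = |Q − A| = 77.818.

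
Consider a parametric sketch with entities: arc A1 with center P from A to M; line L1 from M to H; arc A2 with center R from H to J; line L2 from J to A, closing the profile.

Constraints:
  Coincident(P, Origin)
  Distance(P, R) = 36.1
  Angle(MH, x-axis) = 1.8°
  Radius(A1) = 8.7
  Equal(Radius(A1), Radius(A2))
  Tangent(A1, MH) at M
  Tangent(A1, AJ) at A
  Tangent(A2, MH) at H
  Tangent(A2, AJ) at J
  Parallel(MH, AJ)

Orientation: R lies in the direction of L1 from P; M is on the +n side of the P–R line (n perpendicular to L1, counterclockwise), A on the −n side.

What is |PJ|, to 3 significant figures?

37.1

The slot axis is L1's direction at 1.8°, so u = (cos 1.8°, sin 1.8°) = (1.00, 0.0314) and n = (−sin 1.8°, cos 1.8°) = (-0.0314, 1.00). P is at the origin and R lies 36.1 along u from P, so R = 36.1·u = (36.1, 1.13). Tangency of A1 to both parallel lines with radius 8.7 puts M and A at P ± 8.7·n: M = (-0.273, 8.70), A = (0.273, -8.70). Equal radii place H and J the same way about R: H = R + 8.7·n = (35.8, 9.83), J = R − 8.7·n = (36.4, -7.56). Then |PJ| = |J − P| = 37.1.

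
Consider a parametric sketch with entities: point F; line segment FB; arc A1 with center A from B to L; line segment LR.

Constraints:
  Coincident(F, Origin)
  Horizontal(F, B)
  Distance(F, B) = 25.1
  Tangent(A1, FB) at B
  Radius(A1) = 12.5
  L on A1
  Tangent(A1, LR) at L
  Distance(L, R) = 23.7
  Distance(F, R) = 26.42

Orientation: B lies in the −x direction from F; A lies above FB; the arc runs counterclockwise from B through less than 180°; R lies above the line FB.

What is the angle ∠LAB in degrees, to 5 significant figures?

58.888°

Checks: |AB| = 12.50 ✓; |AL| = 12.50 ✓; ∠(AL, LR) = 90.00° ✓; |LR| = 23.70 ✓; |FR| = 26.42 ✓.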